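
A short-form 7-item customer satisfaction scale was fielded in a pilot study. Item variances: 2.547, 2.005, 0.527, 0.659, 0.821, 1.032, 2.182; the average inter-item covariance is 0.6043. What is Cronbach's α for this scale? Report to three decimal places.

Cronbach's α = 0.842

ΣVar(i) = 2.547 + 2.005 + 0.527 + 0.659 + 0.821 + 1.032 + 2.182 = 9.773
Sum of the 21 distinct covariances = 21 × 0.6043 = 12.6903
total variance = ΣVar(i) + 2·Σcov = 9.773 + 2 × 12.6903 = 35.1536
α = (7/6)·(1 − 9.773/35.1536) = 0.842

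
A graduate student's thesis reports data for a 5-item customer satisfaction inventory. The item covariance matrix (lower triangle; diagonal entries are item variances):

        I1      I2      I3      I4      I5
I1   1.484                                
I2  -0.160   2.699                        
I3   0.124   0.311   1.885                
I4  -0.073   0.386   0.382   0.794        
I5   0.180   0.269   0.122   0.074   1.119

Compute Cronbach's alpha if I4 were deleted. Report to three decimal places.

Cronbach's alpha = 0.254

Remaining items: I1, I2, I3, I5 (k = 4).
ΣVar(i) = 1.484 + 2.699 + 1.885 + 1.119 = 7.187
total variance = 7.187 + 2 × 0.846 = 8.879
α (item deleted) = (4/3)·(1 − 7.187/8.879) = 0.254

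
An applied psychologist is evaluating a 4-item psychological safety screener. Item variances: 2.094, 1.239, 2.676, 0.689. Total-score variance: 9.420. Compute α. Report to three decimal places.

α = 0.385

Σσ²ᵢ = 2.094 + 1.239 + 2.676 + 0.689 = 6.698
α = (k/(k−1))·(1 − Σσ²ᵢ/total variance) = (4/3)·(1 − 6.698/9.420) = 0.385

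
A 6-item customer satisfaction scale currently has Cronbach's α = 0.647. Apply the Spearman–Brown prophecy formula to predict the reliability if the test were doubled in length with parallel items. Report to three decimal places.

Length factor m = 2
α' = m·α / (1 + (m−1)·α)
   = 2 × 0.647 / (1 + (2 − 1) × 0.647)
   = 1.2940 / 1.6470 = 0.786

predicted reliability = 0.786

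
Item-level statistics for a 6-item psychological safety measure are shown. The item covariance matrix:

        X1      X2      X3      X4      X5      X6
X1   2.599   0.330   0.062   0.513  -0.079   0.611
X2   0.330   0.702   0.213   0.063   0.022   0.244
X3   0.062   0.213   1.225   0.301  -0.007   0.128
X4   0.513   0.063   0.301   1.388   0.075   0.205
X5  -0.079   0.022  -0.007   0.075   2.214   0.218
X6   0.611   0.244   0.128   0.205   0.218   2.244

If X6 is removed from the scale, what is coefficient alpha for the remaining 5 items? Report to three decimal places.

Remaining items: X1, X2, X3, X4, X5 (k = 5).
Σσ²ᵢ = 2.599 + 0.702 + 1.225 + 1.388 + 2.214 = 8.128
σ²_T = 8.128 + 2 × 1.493 = 11.114
α (item deleted) = (5/4)·(1 − 8.128/11.114) = 0.336

coefficient alpha = 0.336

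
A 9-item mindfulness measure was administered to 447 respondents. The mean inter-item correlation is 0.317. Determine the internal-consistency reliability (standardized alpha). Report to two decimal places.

Standardized α = k·r̄ / (1 + (k−1)·r̄) = 9 × 0.317 / (1 + 8 × 0.317)
  = 2.8530 / 3.5360 = 0.81

α = 0.81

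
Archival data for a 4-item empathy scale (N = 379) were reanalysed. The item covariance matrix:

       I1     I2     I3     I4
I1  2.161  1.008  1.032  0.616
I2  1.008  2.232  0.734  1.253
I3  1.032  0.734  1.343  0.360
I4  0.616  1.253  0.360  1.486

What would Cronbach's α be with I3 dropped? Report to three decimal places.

Remaining items: I1, I2, I4 (k = 3).
sum of item variances = 2.161 + 2.232 + 1.486 = 5.879
σ²_T = 5.879 + 2 × 2.877 = 11.633
α (item deleted) = (3/2)·(1 − 5.879/11.633) = 0.742

Cronbach's α = 0.742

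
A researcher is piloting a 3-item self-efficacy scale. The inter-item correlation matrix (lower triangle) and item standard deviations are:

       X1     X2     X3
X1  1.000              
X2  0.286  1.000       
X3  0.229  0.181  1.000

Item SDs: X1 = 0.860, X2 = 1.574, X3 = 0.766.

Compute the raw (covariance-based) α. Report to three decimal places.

α = 0.427

Σσ²ᵢ = 0.860² + 1.574² + 0.766² = 3.8038
Covariances σ_ij = r_ij · s_i · s_j:
  σ(X1,X2) = 0.286 × 0.860 × 1.574 = 0.3871
  σ(X1,X3) = 0.229 × 0.860 × 0.766 = 0.1509
  σ(X2,X3) = 0.181 × 1.574 × 0.766 = 0.2182
σ²_T = Σσ²ᵢ + 2·Σσ_ij = 3.8038 + 2 × 0.7562 = 5.3162
α = (3/2)·(1 − 3.8038/5.3162) = 0.427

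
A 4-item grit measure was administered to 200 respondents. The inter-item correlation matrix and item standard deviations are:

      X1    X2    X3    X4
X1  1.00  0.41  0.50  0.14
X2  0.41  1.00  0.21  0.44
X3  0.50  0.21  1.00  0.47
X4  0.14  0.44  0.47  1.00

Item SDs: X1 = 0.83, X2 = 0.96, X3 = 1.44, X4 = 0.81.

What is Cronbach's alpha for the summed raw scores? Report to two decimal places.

Σσ²ᵢ = 0.83² + 0.96² + 1.44² + 0.81² = 4.3402
Covariances σ_ij = r_ij · s_i · s_j:
  σ(X1,X2) = 0.41 × 0.83 × 0.96 = 0.3267
  σ(X1,X3) = 0.50 × 0.83 × 1.44 = 0.5976
  σ(X1,X4) = 0.14 × 0.83 × 0.81 = 0.0941
  σ(X2,X3) = 0.21 × 0.96 × 1.44 = 0.2903
  σ(X2,X4) = 0.44 × 0.96 × 0.81 = 0.3421
  σ(X3,X4) = 0.47 × 1.44 × 0.81 = 0.5482
σ²_T = Σσ²ᵢ + 2·Σσ_ij = 4.3402 + 2 × 2.1990 = 8.7382
α = (4/3)·(1 − 4.3402/8.7382) = 0.67

α = 0.67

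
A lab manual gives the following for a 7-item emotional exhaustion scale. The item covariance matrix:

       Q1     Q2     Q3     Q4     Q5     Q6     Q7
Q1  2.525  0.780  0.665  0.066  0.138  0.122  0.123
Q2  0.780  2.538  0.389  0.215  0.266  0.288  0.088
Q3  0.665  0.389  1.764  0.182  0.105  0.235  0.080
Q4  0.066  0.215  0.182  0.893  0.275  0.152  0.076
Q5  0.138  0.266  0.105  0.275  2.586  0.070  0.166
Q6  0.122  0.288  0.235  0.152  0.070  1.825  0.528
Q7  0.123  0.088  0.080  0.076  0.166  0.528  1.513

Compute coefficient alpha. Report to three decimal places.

sum of item variances = 2.525 + 2.538 + 1.764 + 0.893 + 2.586 + 1.825 + 1.513 = 13.644
Sum of off-diagonal covariances = 5.009
Var(T) = 13.644 + 2 × 5.009 = 23.662
α = (k/(k−1))·(1 − sum of item variances/Var(T)) = (7/6)·(1 − 13.644/23.662) = 0.494

coefficient alpha = 0.494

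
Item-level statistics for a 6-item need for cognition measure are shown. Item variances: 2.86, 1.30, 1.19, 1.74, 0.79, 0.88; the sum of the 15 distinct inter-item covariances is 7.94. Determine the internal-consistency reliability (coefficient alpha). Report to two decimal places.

ΣVar(i) = 2.86 + 1.30 + 1.19 + 1.74 + 0.79 + 0.88 = 8.76
Sum of distinct covariances = 7.94
total variance = ΣVar(i) + 2·Σcov = 8.76 + 2 × 7.94 = 24.64
α = (6/5)·(1 − 8.76/24.64) = 0.77

coefficient alpha = 0.77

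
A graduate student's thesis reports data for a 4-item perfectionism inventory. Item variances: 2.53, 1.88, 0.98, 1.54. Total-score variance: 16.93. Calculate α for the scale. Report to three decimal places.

α = 0.788

ΣVar(i) = 2.53 + 1.88 + 0.98 + 1.54 = 6.93
α = (k/(k−1))·(1 − ΣVar(i)/Var(T)) = (4/3)·(1 − 6.93/16.93) = 0.788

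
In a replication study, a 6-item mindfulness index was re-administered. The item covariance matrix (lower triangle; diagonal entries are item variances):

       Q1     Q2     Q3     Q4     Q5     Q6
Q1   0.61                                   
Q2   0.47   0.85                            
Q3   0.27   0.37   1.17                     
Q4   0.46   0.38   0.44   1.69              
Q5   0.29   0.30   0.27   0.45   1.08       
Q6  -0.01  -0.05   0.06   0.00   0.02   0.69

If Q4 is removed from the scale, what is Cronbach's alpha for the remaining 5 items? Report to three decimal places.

Remaining items: Q1, Q2, Q3, Q5, Q6 (k = 5).
Σσᵢ² = 0.61 + 0.85 + 1.17 + 1.08 + 0.69 = 4.40
σ²_total = 4.40 + 2 × 1.99 = 8.38
α (item deleted) = (5/4)·(1 − 4.40/8.38) = 0.594

Cronbach's alpha = 0.594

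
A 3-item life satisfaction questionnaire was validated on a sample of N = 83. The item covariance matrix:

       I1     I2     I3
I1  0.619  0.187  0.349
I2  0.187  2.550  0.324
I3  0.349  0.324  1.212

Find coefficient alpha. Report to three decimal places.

ΣVar(i) = 0.619 + 2.550 + 1.212 = 4.381
Sum of off-diagonal covariances = 0.860
σ²_total = 4.381 + 2 × 0.860 = 6.101
α = (k/(k−1))·(1 − ΣVar(i)/σ²_total) = (3/2)·(1 − 4.381/6.101) = 0.423

coefficient alpha = 0.423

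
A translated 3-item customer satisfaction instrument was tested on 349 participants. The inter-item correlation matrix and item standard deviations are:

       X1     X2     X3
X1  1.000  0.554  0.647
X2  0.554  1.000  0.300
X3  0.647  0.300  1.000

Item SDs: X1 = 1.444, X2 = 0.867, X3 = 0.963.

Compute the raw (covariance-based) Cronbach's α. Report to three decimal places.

Σσ²ᵢ = 1.444² + 0.867² + 0.963² = 3.7642
Covariances σ_ij = r_ij · s_i · s_j:
  σ(X1,X2) = 0.554 × 1.444 × 0.867 = 0.6936
  σ(X1,X3) = 0.647 × 1.444 × 0.963 = 0.8997
  σ(X2,X3) = 0.300 × 0.867 × 0.963 = 0.2505
σ²_T = Σσ²ᵢ + 2·Σσ_ij = 3.7642 + 2 × 1.8438 = 7.4518
α = (3/2)·(1 − 3.7642/7.4518) = 0.742

Cronbach's α = 0.742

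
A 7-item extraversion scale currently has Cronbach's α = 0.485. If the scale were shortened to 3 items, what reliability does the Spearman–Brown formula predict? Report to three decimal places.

Length factor m = 3/7 = 0.4286
α' = m·α / (1 − (1−m)·α)
   = 3/7 × 0.485 / (1 − (1 − 3/7) × 0.485)
   = 0.2079 / 0.7229 = 0.288

predicted reliability = 0.288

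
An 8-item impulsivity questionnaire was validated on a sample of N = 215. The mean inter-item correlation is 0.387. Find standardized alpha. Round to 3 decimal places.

α = 0.835

Standardized α = k·r̄ / (1 + (k−1)·r̄) = 8 × 0.387 / (1 + 7 × 0.387)
  = 3.0960 / 3.7090 = 0.835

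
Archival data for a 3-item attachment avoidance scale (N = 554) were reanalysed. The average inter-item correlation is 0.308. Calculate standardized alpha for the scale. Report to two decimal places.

α = 0.57

Standardized α = k·r̄ / (1 + (k−1)·r̄) = 3 × 0.308 / (1 + 2 × 0.308)
  = 0.9240 / 1.6160 = 0.57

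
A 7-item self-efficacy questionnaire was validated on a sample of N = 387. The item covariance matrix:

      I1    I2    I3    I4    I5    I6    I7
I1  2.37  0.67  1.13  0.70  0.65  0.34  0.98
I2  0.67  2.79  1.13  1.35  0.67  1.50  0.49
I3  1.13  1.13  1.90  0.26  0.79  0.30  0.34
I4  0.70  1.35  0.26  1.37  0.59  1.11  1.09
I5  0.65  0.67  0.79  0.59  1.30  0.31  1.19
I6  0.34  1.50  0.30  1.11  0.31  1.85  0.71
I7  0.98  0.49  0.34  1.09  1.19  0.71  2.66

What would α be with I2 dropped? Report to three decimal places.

α = 0.776

Remaining items: I1, I3, I4, I5, I6, I7 (k = 6).
Σσ²ᵢ = 2.37 + 1.90 + 1.37 + 1.30 + 1.85 + 2.66 = 11.45
σ²_total = 11.45 + 2 × 10.49 = 32.43
α (item deleted) = (6/5)·(1 − 11.45/32.43) = 0.776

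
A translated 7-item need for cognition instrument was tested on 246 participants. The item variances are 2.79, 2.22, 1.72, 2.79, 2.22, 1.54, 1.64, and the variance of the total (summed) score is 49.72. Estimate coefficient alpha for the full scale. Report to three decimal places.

α = 0.817

ΣVar(i) = 2.79 + 2.22 + 1.72 + 2.79 + 2.22 + 1.54 + 1.64 = 14.92
α = (k/(k−1))·(1 − ΣVar(i)/total variance) = (7/6)·(1 − 14.92/49.72) = 0.817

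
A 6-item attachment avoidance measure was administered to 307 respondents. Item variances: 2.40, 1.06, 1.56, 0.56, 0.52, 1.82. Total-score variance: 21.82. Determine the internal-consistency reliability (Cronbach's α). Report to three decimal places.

α = 0.764

ΣVar(i) = 2.40 + 1.06 + 1.56 + 0.56 + 0.52 + 1.82 = 7.92
α = (k/(k−1))·(1 − ΣVar(i)/Var(T)) = (6/5)·(1 − 7.92/21.82) = 0.764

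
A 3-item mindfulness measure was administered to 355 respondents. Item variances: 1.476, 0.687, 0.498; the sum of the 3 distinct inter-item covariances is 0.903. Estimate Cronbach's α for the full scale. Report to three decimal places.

Σσᵢ² = 1.476 + 0.687 + 0.498 = 2.661
Sum of distinct covariances = 0.903
σ²_T = Σσᵢ² + 2·Σcov = 2.661 + 2 × 0.903 = 4.467
α = (3/2)·(1 − 2.661/4.467) = 0.606

α = 0.606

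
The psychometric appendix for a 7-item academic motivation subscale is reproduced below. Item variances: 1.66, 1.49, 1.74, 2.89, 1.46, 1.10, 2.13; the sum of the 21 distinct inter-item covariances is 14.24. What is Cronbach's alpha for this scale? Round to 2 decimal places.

sum of item variances = 1.66 + 1.49 + 1.74 + 2.89 + 1.46 + 1.10 + 2.13 = 12.47
Sum of distinct covariances = 14.24
σ²_total = sum of item variances + 2·Σcov = 12.47 + 2 × 14.24 = 40.95
α = (7/6)·(1 − 12.47/40.95) = 0.81

α = 0.81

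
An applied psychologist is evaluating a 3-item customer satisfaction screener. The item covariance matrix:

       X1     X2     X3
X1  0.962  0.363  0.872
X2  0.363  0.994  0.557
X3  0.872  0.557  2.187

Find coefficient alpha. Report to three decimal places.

sum of item variances = 0.962 + 0.994 + 2.187 = 4.143
Sum of off-diagonal covariances = 1.792
total variance = 4.143 + 2 × 1.792 = 7.727
α = (k/(k−1))·(1 − sum of item variances/total variance) = (3/2)·(1 − 4.143/7.727) = 0.696

α = 0.696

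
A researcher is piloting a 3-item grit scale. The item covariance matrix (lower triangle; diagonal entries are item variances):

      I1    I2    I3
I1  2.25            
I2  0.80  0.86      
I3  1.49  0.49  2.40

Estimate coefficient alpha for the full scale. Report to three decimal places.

α = 0.753

Σσ²ᵢ = 2.25 + 0.86 + 2.40 = 5.51
Sum of the distinct covariances = 2.78
σ²_T = 5.51 + 2 × 2.78 = 11.07
α = (k/(k−1))·(1 − Σσ²ᵢ/σ²_T) = (3/2)·(1 − 5.51/11.07) = 0.753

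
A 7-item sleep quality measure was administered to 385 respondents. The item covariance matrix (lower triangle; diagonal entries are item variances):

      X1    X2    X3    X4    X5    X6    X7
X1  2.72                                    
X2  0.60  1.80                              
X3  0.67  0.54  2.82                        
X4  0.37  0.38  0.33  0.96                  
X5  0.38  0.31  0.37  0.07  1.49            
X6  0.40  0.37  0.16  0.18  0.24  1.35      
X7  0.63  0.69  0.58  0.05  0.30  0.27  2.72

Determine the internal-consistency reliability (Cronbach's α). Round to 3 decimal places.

Σσᵢ² = 2.72 + 1.80 + 2.82 + 0.96 + 1.49 + 1.35 + 2.72 = 13.86
Σ_{i<j} σ_ij = 7.89
σ²_total = 13.86 + 2 × 7.89 = 29.64
α = (k/(k−1))·(1 − Σσᵢ²/σ²_total) = (7/6)·(1 − 13.86/29.64) = 0.621

Cronbach's α = 0.621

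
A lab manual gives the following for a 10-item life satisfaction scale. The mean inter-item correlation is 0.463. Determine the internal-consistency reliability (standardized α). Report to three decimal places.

standardized α = 0.896

Standardized α = k·r̄ / (1 + (k−1)·r̄) = 10 × 0.463 / (1 + 9 × 0.463)
  = 4.6300 / 5.1670 = 0.896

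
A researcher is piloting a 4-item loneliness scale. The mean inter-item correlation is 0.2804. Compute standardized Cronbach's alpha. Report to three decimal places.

α = 0.609

Standardized α = k·r̄ / (1 + (k−1)·r̄) = 4 × 0.2804 / (1 + 3 × 0.2804)
  = 1.1216 / 1.8412 = 0.609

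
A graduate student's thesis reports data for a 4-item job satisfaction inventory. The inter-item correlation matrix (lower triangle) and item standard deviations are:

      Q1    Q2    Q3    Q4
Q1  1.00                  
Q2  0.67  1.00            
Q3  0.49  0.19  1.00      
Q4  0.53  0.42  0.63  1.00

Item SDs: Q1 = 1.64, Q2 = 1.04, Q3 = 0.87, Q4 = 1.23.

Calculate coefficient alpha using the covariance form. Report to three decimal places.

Σσ²ᵢ = 1.64² + 1.04² + 0.87² + 1.23² = 6.0410
Covariances σ_ij = r_ij · s_i · s_j:
  σ(Q1,Q2) = 0.67 × 1.64 × 1.04 = 1.1428
  σ(Q1,Q3) = 0.49 × 1.64 × 0.87 = 0.6991
  σ(Q1,Q4) = 0.53 × 1.64 × 1.23 = 1.0691
  σ(Q2,Q3) = 0.19 × 1.04 × 0.87 = 0.1719
  σ(Q2,Q4) = 0.42 × 1.04 × 1.23 = 0.5373
  σ(Q3,Q4) = 0.63 × 0.87 × 1.23 = 0.6742
σ²_T = Σσ²ᵢ + 2·Σσ_ij = 6.0410 + 2 × 4.2944 = 14.6298
α = (4/3)·(1 − 6.0410/14.6298) = 0.783

α = 0.783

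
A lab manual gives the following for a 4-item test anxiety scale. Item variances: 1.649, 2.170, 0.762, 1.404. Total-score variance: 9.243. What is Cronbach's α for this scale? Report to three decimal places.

Σσ²ᵢ = 1.649 + 2.170 + 0.762 + 1.404 = 5.985
α = (k/(k−1))·(1 − Σσ²ᵢ/σ²_total) = (4/3)·(1 − 5.985/9.243) = 0.470

Cronbach's α = 0.470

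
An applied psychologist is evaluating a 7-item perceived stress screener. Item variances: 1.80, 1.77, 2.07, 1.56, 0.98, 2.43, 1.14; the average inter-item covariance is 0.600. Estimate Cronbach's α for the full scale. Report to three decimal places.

Σσᵢ² = 1.80 + 1.77 + 2.07 + 1.56 + 0.98 + 2.43 + 1.14 = 11.75
Sum of the 21 distinct covariances = 21 × 0.600 = 12.600
total variance = Σσᵢ² + 2·Σcov = 11.75 + 2 × 12.600 = 36.950
α = (7/6)·(1 − 11.75/36.950) = 0.796

α = 0.796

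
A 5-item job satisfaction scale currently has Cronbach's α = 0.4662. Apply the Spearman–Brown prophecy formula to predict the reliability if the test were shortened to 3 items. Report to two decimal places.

Length factor m = 3/5 = 0.6000
α' = m·α / (1 − (1−m)·α)
   = 3/5 × 0.4662 / (1 − (1 − 3/5) × 0.4662)
   = 0.2797 / 0.8135 = 0.34

predicted reliability = 0.34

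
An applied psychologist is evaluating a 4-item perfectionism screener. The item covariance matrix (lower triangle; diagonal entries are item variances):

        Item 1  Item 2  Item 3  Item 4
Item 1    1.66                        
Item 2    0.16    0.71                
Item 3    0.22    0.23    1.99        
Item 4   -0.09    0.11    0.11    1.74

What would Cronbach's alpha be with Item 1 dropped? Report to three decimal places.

α = 0.253

Remaining items: Item 2, Item 3, Item 4 (k = 3).
ΣVar(i) = 0.71 + 1.99 + 1.74 = 4.44
σ²_total = 4.44 + 2 × 0.45 = 5.34
α (item deleted) = (3/2)·(1 − 4.44/5.34) = 0.253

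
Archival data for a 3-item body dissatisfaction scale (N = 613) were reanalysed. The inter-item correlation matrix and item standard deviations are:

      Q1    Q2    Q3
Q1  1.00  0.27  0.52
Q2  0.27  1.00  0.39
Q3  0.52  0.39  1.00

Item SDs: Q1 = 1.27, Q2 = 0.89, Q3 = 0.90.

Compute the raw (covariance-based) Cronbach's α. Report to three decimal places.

Σσ²ᵢ = 1.27² + 0.89² + 0.90² = 3.2150
Covariances σ_ij = r_ij · s_i · s_j:
  σ(Q1,Q2) = 0.27 × 1.27 × 0.89 = 0.3052
  σ(Q1,Q3) = 0.52 × 1.27 × 0.90 = 0.5944
  σ(Q2,Q3) = 0.39 × 0.89 × 0.90 = 0.3124
σ²_T = Σσ²ᵢ + 2·Σσ_ij = 3.2150 + 2 × 1.2120 = 5.6390
α = (3/2)·(1 − 3.2150/5.6390) = 0.645

Cronbach's α = 0.645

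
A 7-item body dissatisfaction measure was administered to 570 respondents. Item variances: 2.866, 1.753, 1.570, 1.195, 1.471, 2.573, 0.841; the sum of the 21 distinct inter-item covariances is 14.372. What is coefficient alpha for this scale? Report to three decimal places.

coefficient alpha = 0.818

Σσᵢ² = 2.866 + 1.753 + 1.570 + 1.195 + 1.471 + 2.573 + 0.841 = 12.269
Sum of distinct covariances = 14.372
σ²_T = Σσᵢ² + 2·Σcov = 12.269 + 2 × 14.372 = 41.013
α = (7/6)·(1 − 12.269/41.013) = 0.818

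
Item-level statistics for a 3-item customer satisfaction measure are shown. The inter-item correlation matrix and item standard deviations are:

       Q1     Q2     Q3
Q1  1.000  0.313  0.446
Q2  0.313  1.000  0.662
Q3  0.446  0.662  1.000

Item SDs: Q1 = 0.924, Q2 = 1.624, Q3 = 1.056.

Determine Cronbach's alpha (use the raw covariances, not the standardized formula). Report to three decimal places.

Σσ²ᵢ = 0.924² + 1.624² + 1.056² = 4.6063
Covariances σ_ij = r_ij · s_i · s_j:
  σ(Q1,Q2) = 0.313 × 0.924 × 1.624 = 0.4697
  σ(Q1,Q3) = 0.446 × 0.924 × 1.056 = 0.4352
  σ(Q2,Q3) = 0.662 × 1.624 × 1.056 = 1.1353
σ²_T = Σσ²ᵢ + 2·Σσ_ij = 4.6063 + 2 × 2.0402 = 8.6867
α = (3/2)·(1 − 4.6063/8.6867) = 0.705

Cronbach's alpha = 0.705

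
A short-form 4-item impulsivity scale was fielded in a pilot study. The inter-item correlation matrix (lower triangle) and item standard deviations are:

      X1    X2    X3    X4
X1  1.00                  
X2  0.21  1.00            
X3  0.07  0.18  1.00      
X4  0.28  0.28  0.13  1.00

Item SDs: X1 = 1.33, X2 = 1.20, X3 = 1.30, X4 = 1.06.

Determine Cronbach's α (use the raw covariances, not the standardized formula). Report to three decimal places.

α = 0.475

Σσ²ᵢ = 1.33² + 1.20² + 1.30² + 1.06² = 6.0225
Covariances σ_ij = r_ij · s_i · s_j:
  σ(X1,X2) = 0.21 × 1.33 × 1.20 = 0.3352
  σ(X1,X3) = 0.07 × 1.33 × 1.30 = 0.1210
  σ(X1,X4) = 0.28 × 1.33 × 1.06 = 0.3947
  σ(X2,X3) = 0.18 × 1.20 × 1.30 = 0.2808
  σ(X2,X4) = 0.28 × 1.20 × 1.06 = 0.3562
  σ(X3,X4) = 0.13 × 1.30 × 1.06 = 0.1791
σ²_T = Σσ²ᵢ + 2·Σσ_ij = 6.0225 + 2 × 1.6670 = 9.3565
α = (4/3)·(1 − 6.0225/9.3565) = 0.475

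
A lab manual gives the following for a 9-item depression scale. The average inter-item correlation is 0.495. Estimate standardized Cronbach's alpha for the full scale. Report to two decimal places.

Standardized α = k·r̄ / (1 + (k−1)·r̄) = 9 × 0.495 / (1 + 8 × 0.495)
  = 4.4550 / 4.9600 = 0.90

standardized Cronbach's alpha = 0.90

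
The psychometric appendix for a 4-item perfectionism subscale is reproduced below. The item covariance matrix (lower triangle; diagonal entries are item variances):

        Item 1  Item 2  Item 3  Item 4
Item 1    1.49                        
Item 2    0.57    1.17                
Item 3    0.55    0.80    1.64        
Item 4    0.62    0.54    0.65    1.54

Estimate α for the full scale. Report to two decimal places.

sum of item variances = 1.49 + 1.17 + 1.64 + 1.54 = 5.84
Sum of the distinct covariances = 3.73
Var(T) = 5.84 + 2 × 3.73 = 13.30
α = (k/(k−1))·(1 − sum of item variances/Var(T)) = (4/3)·(1 − 5.84/13.30) = 0.75

α = 0.75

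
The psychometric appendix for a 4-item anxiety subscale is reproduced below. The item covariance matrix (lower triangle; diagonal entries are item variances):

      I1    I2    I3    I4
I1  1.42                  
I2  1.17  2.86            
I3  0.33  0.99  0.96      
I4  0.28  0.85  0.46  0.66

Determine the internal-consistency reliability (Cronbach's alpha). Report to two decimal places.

sum of item variances = 1.42 + 2.86 + 0.96 + 0.66 = 5.90
Σ_{i<j} σ_ij = 4.08
σ²_T = 5.90 + 2 × 4.08 = 14.06
α = (k/(k−1))·(1 − sum of item variances/σ²_T) = (4/3)·(1 − 5.90/14.06) = 0.77

α = 0.77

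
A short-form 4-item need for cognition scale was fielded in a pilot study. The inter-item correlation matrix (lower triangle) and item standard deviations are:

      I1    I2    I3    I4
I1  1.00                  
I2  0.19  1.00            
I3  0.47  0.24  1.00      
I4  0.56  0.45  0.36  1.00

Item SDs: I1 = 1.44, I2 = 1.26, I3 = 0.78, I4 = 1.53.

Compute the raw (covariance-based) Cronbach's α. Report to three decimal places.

α = 0.699

Σσ²ᵢ = 1.44² + 1.26² + 0.78² + 1.53² = 6.6105
Covariances σ_ij = r_ij · s_i · s_j:
  σ(I1,I2) = 0.19 × 1.44 × 1.26 = 0.3447
  σ(I1,I3) = 0.47 × 1.44 × 0.78 = 0.5279
  σ(I1,I4) = 0.56 × 1.44 × 1.53 = 1.2338
  σ(I2,I3) = 0.24 × 1.26 × 0.78 = 0.2359
  σ(I2,I4) = 0.45 × 1.26 × 1.53 = 0.8675
  σ(I3,I4) = 0.36 × 0.78 × 1.53 = 0.4296
σ²_T = Σσ²ᵢ + 2·Σσ_ij = 6.6105 + 2 × 3.6394 = 13.8893
α = (4/3)·(1 − 6.6105/13.8893) = 0.699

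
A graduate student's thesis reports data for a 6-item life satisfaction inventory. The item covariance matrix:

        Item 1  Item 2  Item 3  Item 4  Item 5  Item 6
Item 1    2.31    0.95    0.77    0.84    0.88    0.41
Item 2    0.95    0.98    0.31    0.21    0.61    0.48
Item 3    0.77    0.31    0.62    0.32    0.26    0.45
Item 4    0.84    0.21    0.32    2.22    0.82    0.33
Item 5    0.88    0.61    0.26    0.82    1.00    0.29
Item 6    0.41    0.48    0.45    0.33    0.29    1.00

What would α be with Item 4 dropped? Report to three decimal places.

Remaining items: Item 1, Item 2, Item 3, Item 5, Item 6 (k = 5).
Σσ²ᵢ = 2.31 + 0.98 + 0.62 + 1.00 + 1.00 = 5.91
σ²_total = 5.91 + 2 × 5.41 = 16.73
α (item deleted) = (5/4)·(1 − 5.91/16.73) = 0.808

α = 0.808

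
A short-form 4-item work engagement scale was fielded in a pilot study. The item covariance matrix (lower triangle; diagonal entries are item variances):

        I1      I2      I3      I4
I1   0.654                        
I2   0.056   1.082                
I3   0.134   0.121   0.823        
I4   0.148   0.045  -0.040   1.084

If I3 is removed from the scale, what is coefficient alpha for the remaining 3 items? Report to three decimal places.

Remaining items: I1, I2, I4 (k = 3).
ΣVar(i) = 0.654 + 1.082 + 1.084 = 2.820
σ²_T = 2.820 + 2 × 0.249 = 3.318
α (item deleted) = (3/2)·(1 − 2.820/3.318) = 0.225

α = 0.225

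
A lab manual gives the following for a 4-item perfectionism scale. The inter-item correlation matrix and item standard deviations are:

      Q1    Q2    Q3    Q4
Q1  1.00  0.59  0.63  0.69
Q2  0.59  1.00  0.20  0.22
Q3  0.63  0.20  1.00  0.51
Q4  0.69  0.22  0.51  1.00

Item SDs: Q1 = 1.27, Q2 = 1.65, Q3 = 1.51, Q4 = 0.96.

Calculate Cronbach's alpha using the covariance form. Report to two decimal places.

Σσ²ᵢ = 1.27² + 1.65² + 1.51² + 0.96² = 7.5371
Covariances σ_ij = r_ij · s_i · s_j:
  σ(Q1,Q2) = 0.59 × 1.27 × 1.65 = 1.2363
  σ(Q1,Q3) = 0.63 × 1.27 × 1.51 = 1.2082
  σ(Q1,Q4) = 0.69 × 1.27 × 0.96 = 0.8412
  σ(Q2,Q3) = 0.20 × 1.65 × 1.51 = 0.4983
  σ(Q2,Q4) = 0.22 × 1.65 × 0.96 = 0.3485
  σ(Q3,Q4) = 0.51 × 1.51 × 0.96 = 0.7393
σ²_T = Σσ²ᵢ + 2·Σσ_ij = 7.5371 + 2 × 4.8718 = 17.2807
α = (4/3)·(1 − 7.5371/17.2807) = 0.75

α = 0.75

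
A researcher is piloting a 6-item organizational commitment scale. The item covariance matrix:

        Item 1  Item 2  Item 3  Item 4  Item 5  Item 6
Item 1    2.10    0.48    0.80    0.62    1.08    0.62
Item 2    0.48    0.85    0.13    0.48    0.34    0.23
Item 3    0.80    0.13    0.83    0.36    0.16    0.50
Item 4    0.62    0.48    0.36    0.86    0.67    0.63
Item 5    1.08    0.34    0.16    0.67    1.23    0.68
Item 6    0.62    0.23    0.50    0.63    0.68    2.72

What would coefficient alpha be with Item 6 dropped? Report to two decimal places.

coefficient alpha = 0.79

Remaining items: Item 1, Item 2, Item 3, Item 4, Item 5 (k = 5).
Σσ²ᵢ = 2.10 + 0.85 + 0.83 + 0.86 + 1.23 = 5.87
total variance = 5.87 + 2 × 5.12 = 16.11
α (item deleted) = (5/4)·(1 − 5.87/16.11) = 0.79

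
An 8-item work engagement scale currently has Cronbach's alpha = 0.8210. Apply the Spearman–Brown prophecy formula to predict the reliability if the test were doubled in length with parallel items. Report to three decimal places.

Length factor m = 2
α' = m·α / (1 + (m−1)·α)
   = 2 × 0.8210 / (1 + (2 − 1) × 0.8210)
   = 1.6420 / 1.8210 = 0.902

predicted reliability = 0.902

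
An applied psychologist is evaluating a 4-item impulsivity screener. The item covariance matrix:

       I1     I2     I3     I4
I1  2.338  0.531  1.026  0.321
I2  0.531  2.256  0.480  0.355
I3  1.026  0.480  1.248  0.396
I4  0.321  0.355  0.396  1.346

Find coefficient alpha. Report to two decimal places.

α = 0.62

Σσᵢ² = 2.338 + 2.256 + 1.248 + 1.346 = 7.188
Σ_{i<j} σ_ij = 3.109
σ²_T = 7.188 + 2 × 3.109 = 13.406
α = (k/(k−1))·(1 − Σσᵢ²/σ²_T) = (4/3)·(1 − 7.188/13.406) = 0.62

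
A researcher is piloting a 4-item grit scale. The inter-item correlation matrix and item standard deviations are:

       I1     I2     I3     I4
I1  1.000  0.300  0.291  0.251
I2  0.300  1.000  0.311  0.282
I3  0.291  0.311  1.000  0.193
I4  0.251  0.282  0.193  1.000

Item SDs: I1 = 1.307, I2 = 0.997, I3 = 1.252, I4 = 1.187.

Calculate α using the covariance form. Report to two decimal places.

Σσ²ᵢ = 1.307² + 0.997² + 1.252² + 1.187² = 5.6787
Covariances σ_ij = r_ij · s_i · s_j:
  σ(I1,I2) = 0.300 × 1.307 × 0.997 = 0.3909
  σ(I1,I3) = 0.291 × 1.307 × 1.252 = 0.4762
  σ(I1,I4) = 0.251 × 1.307 × 1.187 = 0.3894
  σ(I2,I3) = 0.311 × 0.997 × 1.252 = 0.3882
  σ(I2,I4) = 0.282 × 0.997 × 1.187 = 0.3337
  σ(I3,I4) = 0.193 × 1.252 × 1.187 = 0.2868
σ²_T = Σσ²ᵢ + 2·Σσ_ij = 5.6787 + 2 × 2.2652 = 10.2091
α = (4/3)·(1 − 5.6787/10.2091) = 0.59

α = 0.59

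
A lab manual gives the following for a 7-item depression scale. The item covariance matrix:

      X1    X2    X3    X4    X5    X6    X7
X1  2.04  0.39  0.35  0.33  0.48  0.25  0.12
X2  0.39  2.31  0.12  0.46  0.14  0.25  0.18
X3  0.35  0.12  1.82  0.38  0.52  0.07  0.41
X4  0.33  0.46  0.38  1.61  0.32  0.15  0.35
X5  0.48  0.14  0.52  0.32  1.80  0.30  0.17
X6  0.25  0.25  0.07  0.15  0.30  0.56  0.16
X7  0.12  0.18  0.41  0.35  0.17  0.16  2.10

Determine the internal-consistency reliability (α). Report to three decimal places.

α = 0.573

ΣVar(i) = 2.04 + 2.31 + 1.82 + 1.61 + 1.80 + 0.56 + 2.10 = 12.24
Σ_{i<j} σ_ij = 5.90
σ²_T = 12.24 + 2 × 5.90 = 24.04
α = (k/(k−1))·(1 − ΣVar(i)/σ²_T) = (7/6)·(1 − 12.24/24.04) = 0.573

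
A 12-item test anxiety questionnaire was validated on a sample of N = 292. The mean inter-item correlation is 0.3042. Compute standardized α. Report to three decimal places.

standardized α = 0.840

Standardized α = k·r̄ / (1 + (k−1)·r̄) = 12 × 0.3042 / (1 + 11 × 0.3042)
  = 3.6504 / 4.3462 = 0.840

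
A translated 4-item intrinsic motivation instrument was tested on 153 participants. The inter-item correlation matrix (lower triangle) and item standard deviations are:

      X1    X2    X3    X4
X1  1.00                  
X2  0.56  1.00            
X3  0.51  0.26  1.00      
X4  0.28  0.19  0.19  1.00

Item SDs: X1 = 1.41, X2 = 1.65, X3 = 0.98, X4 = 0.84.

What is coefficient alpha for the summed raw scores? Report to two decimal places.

Σσ²ᵢ = 1.41² + 1.65² + 0.98² + 0.84² = 6.3766
Covariances σ_ij = r_ij · s_i · s_j:
  σ(X1,X2) = 0.56 × 1.41 × 1.65 = 1.3028
  σ(X1,X3) = 0.51 × 1.41 × 0.98 = 0.7047
  σ(X1,X4) = 0.28 × 1.41 × 0.84 = 0.3316
  σ(X2,X3) = 0.26 × 1.65 × 0.98 = 0.4204
  σ(X2,X4) = 0.19 × 1.65 × 0.84 = 0.2633
  σ(X3,X4) = 0.19 × 0.98 × 0.84 = 0.1564
σ²_T = Σσ²ᵢ + 2·Σσ_ij = 6.3766 + 2 × 3.1792 = 12.7350
α = (4/3)·(1 − 6.3766/12.7350) = 0.67

coefficient alpha = 0.67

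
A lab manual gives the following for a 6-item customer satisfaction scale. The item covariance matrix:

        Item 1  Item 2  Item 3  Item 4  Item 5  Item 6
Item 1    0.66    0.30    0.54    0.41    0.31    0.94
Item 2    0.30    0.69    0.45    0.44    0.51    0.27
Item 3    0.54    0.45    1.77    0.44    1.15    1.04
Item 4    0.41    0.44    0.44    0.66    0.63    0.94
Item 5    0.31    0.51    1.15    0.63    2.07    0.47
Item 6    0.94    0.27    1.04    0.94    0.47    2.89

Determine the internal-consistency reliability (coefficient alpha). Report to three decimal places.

α = 0.803

ΣVar(i) = 0.66 + 0.69 + 1.77 + 0.66 + 2.07 + 2.89 = 8.74
Sum of off-diagonal covariances = 8.84
σ²_total = 8.74 + 2 × 8.84 = 26.42
α = (k/(k−1))·(1 − ΣVar(i)/σ²_total) = (6/5)·(1 − 8.74/26.42) = 0.803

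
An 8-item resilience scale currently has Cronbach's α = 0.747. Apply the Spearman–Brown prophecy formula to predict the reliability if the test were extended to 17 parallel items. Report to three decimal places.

predicted reliability = 0.863

Length factor m = 17/8 = 2.1250
α' = m·α / (1 + (m−1)·α)
   = 17/8 × 0.747 / (1 + (17/8 − 1) × 0.747)
   = 1.5874 / 1.8404 = 0.863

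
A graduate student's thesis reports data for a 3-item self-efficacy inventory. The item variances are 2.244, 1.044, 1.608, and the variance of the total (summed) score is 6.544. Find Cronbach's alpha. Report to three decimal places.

ΣVar(i) = 2.244 + 1.044 + 1.608 = 4.896
α = (k/(k−1))·(1 − ΣVar(i)/σ²_total) = (3/2)·(1 − 4.896/6.544) = 0.378

Cronbach's alpha = 0.378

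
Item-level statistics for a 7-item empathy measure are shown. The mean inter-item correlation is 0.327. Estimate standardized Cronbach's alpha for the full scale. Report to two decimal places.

Standardized α = k·r̄ / (1 + (k−1)·r̄) = 7 × 0.327 / (1 + 6 × 0.327)
  = 2.2890 / 2.9620 = 0.77

standardized Cronbach's alpha = 0.77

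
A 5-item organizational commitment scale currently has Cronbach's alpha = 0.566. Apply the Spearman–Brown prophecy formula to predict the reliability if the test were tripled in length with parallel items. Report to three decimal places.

Length factor m = 3
α' = m·α / (1 + (m−1)·α)
   = 3 × 0.566 / (1 + (3 − 1) × 0.566)
   = 1.6980 / 2.1320 = 0.796

predicted reliability = 0.796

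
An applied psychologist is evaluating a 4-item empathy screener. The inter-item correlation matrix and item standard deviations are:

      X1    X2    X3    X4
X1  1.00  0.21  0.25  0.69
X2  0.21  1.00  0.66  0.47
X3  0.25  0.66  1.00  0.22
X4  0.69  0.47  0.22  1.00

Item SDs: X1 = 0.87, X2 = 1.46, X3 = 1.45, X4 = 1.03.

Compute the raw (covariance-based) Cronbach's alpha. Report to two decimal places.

Σσ²ᵢ = 0.87² + 1.46² + 1.45² + 1.03² = 6.0519
Covariances σ_ij = r_ij · s_i · s_j:
  σ(X1,X2) = 0.21 × 0.87 × 1.46 = 0.2667
  σ(X1,X3) = 0.25 × 0.87 × 1.45 = 0.3154
  σ(X1,X4) = 0.69 × 0.87 × 1.03 = 0.6183
  σ(X2,X3) = 0.66 × 1.46 × 1.45 = 1.3972
  σ(X2,X4) = 0.47 × 1.46 × 1.03 = 0.7068
  σ(X3,X4) = 0.22 × 1.45 × 1.03 = 0.3286
σ²_T = Σσ²ᵢ + 2·Σσ_ij = 6.0519 + 2 × 3.6330 = 13.3179
α = (4/3)·(1 − 6.0519/13.3179) = 0.73

Cronbach's alpha = 0.73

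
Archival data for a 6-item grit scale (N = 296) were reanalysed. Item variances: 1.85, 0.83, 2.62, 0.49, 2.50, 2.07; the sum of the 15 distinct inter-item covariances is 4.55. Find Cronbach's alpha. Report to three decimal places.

Cronbach's alpha = 0.561

Σσᵢ² = 1.85 + 0.83 + 2.62 + 0.49 + 2.50 + 2.07 = 10.36
Sum of distinct covariances = 4.55
σ²_T = Σσᵢ² + 2·Σcov = 10.36 + 2 × 4.55 = 19.46
α = (6/5)·(1 − 10.36/19.46) = 0.561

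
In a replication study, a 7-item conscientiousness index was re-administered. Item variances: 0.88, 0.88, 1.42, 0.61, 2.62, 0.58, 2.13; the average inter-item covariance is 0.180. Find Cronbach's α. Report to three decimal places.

α = 0.529

sum of item variances = 0.88 + 0.88 + 1.42 + 0.61 + 2.62 + 0.58 + 2.13 = 9.12
Sum of the 21 distinct covariances = 21 × 0.180 = 3.780
total variance = sum of item variances + 2·Σcov = 9.12 + 2 × 3.780 = 16.680
α = (7/6)·(1 − 9.12/16.680) = 0.529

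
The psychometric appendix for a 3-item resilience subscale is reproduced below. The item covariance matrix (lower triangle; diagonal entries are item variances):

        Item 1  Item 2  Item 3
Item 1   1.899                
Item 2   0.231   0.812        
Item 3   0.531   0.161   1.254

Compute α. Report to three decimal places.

α = 0.477

ΣVar(i) = 1.899 + 0.812 + 1.254 = 3.965
Sum of off-diagonal covariances = 0.923
Var(T) = 3.965 + 2 × 0.923 = 5.811
α = (k/(k−1))·(1 − ΣVar(i)/Var(T)) = (3/2)·(1 − 3.965/5.811) = 0.477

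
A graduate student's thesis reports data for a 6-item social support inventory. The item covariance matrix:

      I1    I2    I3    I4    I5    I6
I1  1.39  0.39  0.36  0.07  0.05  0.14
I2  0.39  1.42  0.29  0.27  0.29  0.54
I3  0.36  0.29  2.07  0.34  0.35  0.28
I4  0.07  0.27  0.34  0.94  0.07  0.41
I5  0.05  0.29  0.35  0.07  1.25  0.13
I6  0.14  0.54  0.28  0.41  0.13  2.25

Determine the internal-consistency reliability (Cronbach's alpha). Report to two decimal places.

Σσ²ᵢ = 1.39 + 1.42 + 2.07 + 0.94 + 1.25 + 2.25 = 9.32
Sum of off-diagonal covariances = 3.98
total variance = 9.32 + 2 × 3.98 = 17.28
α = (k/(k−1))·(1 − Σσ²ᵢ/total variance) = (6/5)·(1 − 9.32/17.28) = 0.55

α = 0.55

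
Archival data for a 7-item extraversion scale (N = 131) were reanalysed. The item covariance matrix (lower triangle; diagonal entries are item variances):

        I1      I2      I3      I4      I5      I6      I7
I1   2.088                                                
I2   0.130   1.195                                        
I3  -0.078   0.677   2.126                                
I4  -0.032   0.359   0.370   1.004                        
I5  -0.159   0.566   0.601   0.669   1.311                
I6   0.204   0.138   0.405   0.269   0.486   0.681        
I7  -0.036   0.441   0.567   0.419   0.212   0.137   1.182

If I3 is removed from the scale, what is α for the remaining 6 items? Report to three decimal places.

Remaining items: I1, I2, I4, I5, I6, I7 (k = 6).
Σσᵢ² = 2.088 + 1.195 + 1.004 + 1.311 + 0.681 + 1.182 = 7.461
total variance = 7.461 + 2 × 3.803 = 15.067
α (item deleted) = (6/5)·(1 − 7.461/15.067) = 0.606

α = 0.606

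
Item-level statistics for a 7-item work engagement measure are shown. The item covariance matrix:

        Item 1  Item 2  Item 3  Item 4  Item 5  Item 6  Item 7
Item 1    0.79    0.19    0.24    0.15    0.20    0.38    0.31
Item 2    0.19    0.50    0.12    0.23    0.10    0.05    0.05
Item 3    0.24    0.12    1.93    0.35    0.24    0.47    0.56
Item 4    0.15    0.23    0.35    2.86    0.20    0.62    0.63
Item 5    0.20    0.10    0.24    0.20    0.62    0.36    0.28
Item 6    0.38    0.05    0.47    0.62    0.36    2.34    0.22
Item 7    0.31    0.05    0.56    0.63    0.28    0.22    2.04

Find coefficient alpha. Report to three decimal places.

ΣVar(i) = 0.79 + 0.50 + 1.93 + 2.86 + 0.62 + 2.34 + 2.04 = 11.08
Σ_{i<j} σ_ij = 5.95
σ²_total = 11.08 + 2 × 5.95 = 22.98
α = (k/(k−1))·(1 − ΣVar(i)/σ²_total) = (7/6)·(1 − 11.08/22.98) = 0.604

coefficient alpha = 0.604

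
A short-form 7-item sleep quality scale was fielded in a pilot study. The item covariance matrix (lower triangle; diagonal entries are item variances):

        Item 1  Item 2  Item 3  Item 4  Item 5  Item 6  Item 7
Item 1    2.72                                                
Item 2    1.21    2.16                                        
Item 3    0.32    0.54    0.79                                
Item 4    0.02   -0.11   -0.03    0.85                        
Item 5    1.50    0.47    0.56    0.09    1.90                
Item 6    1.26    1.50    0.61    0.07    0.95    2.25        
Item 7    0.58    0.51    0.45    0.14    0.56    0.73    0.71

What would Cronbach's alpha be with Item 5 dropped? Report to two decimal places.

Remaining items: Item 1, Item 2, Item 3, Item 4, Item 6, Item 7 (k = 6).
sum of item variances = 2.72 + 2.16 + 0.79 + 0.85 + 2.25 + 0.71 = 9.48
σ²_T = 9.48 + 2 × 7.80 = 25.08
α (item deleted) = (6/5)·(1 − 9.48/25.08) = 0.75

α = 0.75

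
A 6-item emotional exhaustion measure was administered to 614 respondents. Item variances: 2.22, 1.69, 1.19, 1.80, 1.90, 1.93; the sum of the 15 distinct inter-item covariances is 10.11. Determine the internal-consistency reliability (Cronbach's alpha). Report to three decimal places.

Σσᵢ² = 2.22 + 1.69 + 1.19 + 1.80 + 1.90 + 1.93 = 10.73
Sum of distinct covariances = 10.11
total variance = Σσᵢ² + 2·Σcov = 10.73 + 2 × 10.11 = 30.95
α = (6/5)·(1 − 10.73/30.95) = 0.784

α = 0.784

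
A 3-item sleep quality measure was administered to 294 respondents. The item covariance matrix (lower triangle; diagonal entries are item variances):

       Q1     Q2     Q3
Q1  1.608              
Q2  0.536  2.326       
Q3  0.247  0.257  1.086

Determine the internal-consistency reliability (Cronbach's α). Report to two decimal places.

α = 0.44

Σσᵢ² = 1.608 + 2.326 + 1.086 = 5.020
Σ_{i<j} σ_ij = 1.040
σ²_total = 5.020 + 2 × 1.040 = 7.100
α = (k/(k−1))·(1 − Σσᵢ²/σ²_total) = (3/2)·(1 − 5.020/7.100) = 0.44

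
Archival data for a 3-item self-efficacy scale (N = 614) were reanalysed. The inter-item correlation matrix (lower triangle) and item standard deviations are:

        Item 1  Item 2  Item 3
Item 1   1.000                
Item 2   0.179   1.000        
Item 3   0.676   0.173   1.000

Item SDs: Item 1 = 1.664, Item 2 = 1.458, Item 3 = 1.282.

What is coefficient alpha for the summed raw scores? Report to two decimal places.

α = 0.60

Σσ²ᵢ = 1.664² + 1.458² + 1.282² = 6.5382
Covariances σ_ij = r_ij · s_i · s_j:
  σ(Item 1,Item 2) = 0.179 × 1.664 × 1.458 = 0.4343
  σ(Item 1,Item 3) = 0.676 × 1.664 × 1.282 = 1.4421
  σ(Item 2,Item 3) = 0.173 × 1.458 × 1.282 = 0.3234
σ²_T = Σσ²ᵢ + 2·Σσ_ij = 6.5382 + 2 × 2.1998 = 10.9378
α = (3/2)·(1 − 6.5382/10.9378) = 0.60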